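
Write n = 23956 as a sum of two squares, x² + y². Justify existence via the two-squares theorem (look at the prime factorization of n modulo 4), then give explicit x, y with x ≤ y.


Step 1: Factor n = 23956 = 2^2 · 53 · 113.
Step 2: Check the mod-4 condition on each prime factor: 2 = 2 (special); 53 ≡ 1 (mod 4), exponent 1; 113 ≡ 1 (mod 4), exponent 1.
All primes ≡ 3 (mod 4) appear to even exponent (or don't appear), so by the two-squares theorem n IS expressible as a sum of two squares.
Step 3: Build a representation. Group n = k² · m with k = 2 and m = 53 · 113 = 5989 (a product of primes ≡ 1 (mod 4)); a representation of m scales to one of n via (k·x)² + (k·y)² = k²(x² + y²). Each prime p ≡ 1 (mod 4) is itself a sum of two squares; find a² by testing p − a² for a perfect square:
  53: 53 − 1² = 52, 53 − 2² = 49 = 7² ⇒ 53 = 2² + 7².
  113: 113 − 1² = 112, 113 − 2² = 109, 113 − 3² = 104, 113 − 4² = 97, 113 − 5² = 88, 113 − 6² = 77, 113 − 7² = 64 = 8² ⇒ 113 = 7² + 8².
  Combine using the Brahmagupta–Fibonacci identity (a² + b²)(c² + d²) = (ac − bd)² + (ad + bc)² = (ac + bd)² + (ad − bc)²:
  53 · 113 = 5989: from (2² + 7²)(7² + 8²), take (2·7 − 7·8, 2·8 + 7·7) = (14 − 56, 16 + 49) = (-42, 65); dropping signs (only squares matter) gives (42, 65); check 42² + 65² = 1764 + 4225 = 5989 ✓.
  Scale by k = 2: (2·42, 2·65) = (84, 130).
Step 4: Order so x ≤ y and verify: 84² + 130² = 7056 + 16900 = 23956 = n. ✓

n = 23956 = 84² + 130² (one valid representation with x ≤ y).


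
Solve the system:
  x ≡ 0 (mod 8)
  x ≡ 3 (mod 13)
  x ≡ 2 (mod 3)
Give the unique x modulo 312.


Moduli 8, 13, 3 are pairwise coprime; by CRT there is a unique solution modulo M = 8 · 13 · 3 = 312.
Solve pairwise, accumulating the modulus:
  Start with x ≡ 0 (mod 8).
  Combine with x ≡ 3 (mod 13): since gcd(8, 13) = 1, we get a unique residue mod 104.
    Write x = 0 + 8·t and substitute into x ≡ 3 (mod 13): 8·t ≡ 3 − 0 = 3 (mod 13).
    The inverse of 8 mod 13 is 5 (since 8·5 = 40 = 3·13 + 1), so t ≡ 5·3 = 15 ≡ 2 (mod 13).
    Then x = 0 + 8·2 = 16, valid modulo lcm(8, 13) = 104: x ≡ 16 (mod 104).
  Combine with x ≡ 2 (mod 3): since gcd(104, 3) = 1, we get a unique residue mod 312.
    Write x = 16 + 104·t and substitute into x ≡ 2 (mod 3): 104·t ≡ 2 − 16 = -14 (mod 3).
    Reduce coefficients mod 3: 2·t ≡ 1 (mod 3).
    The inverse of 2 mod 3 is 2 (since 2·2 = 4 = 1·3 + 1), so t ≡ 2·1 = 2 ≡ 2 (mod 3).
    Then x = 16 + 104·2 = 224, valid modulo lcm(104, 3) = 312: x ≡ 224 (mod 312).
Verify: 224 mod 8 = 0 ✓, 224 mod 13 = 3 ✓, 224 mod 3 = 2 ✓.

x ≡ 224 (mod 312).


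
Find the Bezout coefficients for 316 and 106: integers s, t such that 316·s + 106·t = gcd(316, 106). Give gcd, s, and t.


Euclidean algorithm on (316, 106) — divide until remainder is 0:
  316 = 2 · 106 + 104
  106 = 1 · 104 + 2
  104 = 52 · 2 + 0
gcd(316, 106) = 2.
Track Bezout coefficients alongside the remainders: start with r₀ = 316 = a·1 + b·0 (s = 1, t = 0) and r₁ = 106 = a·0 + b·1 (s = 0, t = 1); each new remainder r_{k+1} = r_{k-1} − q_k·r_k inherits s_{k+1} = s_{k-1} − q_k·s_k, t_{k+1} = t_{k-1} − q_k·t_k, so r_k = a·s_k + b·t_k at every step:
  q = 2: r = 104, s = 1 − 2·0 = 1, t = 0 − 2·1 = -2  (check: 316·1 + 106·(-2) = 104)
  q = 1: r = 2, s = 0 − 1·1 = -1, t = 1 − 1·(-2) = 3  (check: 316·(-1) + 106·3 = 2)
The row with r = 2 (the gcd) gives the Bezout coefficients s = -1, t = 3.
Result: 316 · (-1) + 106 · (3) = 2.

gcd(316, 106) = 2; s = -1, t = 3 (check: 316·(-1) + 106·3 = 2).


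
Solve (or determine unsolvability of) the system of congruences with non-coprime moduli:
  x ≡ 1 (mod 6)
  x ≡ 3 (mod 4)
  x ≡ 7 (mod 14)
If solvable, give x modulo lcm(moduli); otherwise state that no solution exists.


Moduli 6, 4, 14 are not pairwise coprime, so CRT works modulo lcm(m_i) when all pairwise compatibility conditions hold.
Pairwise compatibility: gcd(m_i, m_j) must divide a_i - a_j for every pair.
Merge one congruence at a time:
  Start: x ≡ 1 (mod 6).
  Combine with x ≡ 3 (mod 4): gcd(6, 4) = 2; 3 - 1 = 2, which IS divisible by 2, so compatible.
    Write x = 1 + 6·t and substitute into x ≡ 3 (mod 4): 6·t ≡ 3 − 1 = 2 (mod 4).
    Divide the congruence (and modulus) by g = 2: 3·t ≡ 1 (mod 2).
    Reduce coefficients mod 2: 1·t ≡ 1 (mod 2).
    So t ≡ 1 (mod 2).
    Then x = 1 + 6·1 = 7, valid modulo lcm(6, 4) = 12: x ≡ 7 (mod 12).
  Combine with x ≡ 7 (mod 14): gcd(12, 14) = 2; 7 - 7 = 0, which IS divisible by 2, so compatible.
    Write x = 7 + 12·t and substitute into x ≡ 7 (mod 14): 12·t ≡ 7 − 7 = 0 (mod 14).
    Divide the congruence (and modulus) by g = 2: 6·t ≡ 0 (mod 7).
    The inverse of 6 mod 7 is 6 (since 6·6 = 36 = 5·7 + 1), so t ≡ 6·0 = 0 ≡ 0 (mod 7).
    Then x = 7 + 12·0 = 7, valid modulo lcm(12, 14) = 84: x ≡ 7 (mod 84).
Verify: 7 mod 6 = 1, 7 mod 4 = 3, 7 mod 14 = 7.

x ≡ 7 (mod 84).


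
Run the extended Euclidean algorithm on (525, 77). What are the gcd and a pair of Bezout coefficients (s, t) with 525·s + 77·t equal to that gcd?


Euclidean algorithm on (525, 77) — divide until remainder is 0:
  525 = 6 · 77 + 63
  77 = 1 · 63 + 14
  63 = 4 · 14 + 7
  14 = 2 · 7 + 0
gcd(525, 77) = 7.
Track Bezout coefficients alongside the remainders: start with r₀ = 525 = a·1 + b·0 (s = 1, t = 0) and r₁ = 77 = a·0 + b·1 (s = 0, t = 1); each new remainder r_{k+1} = r_{k-1} − q_k·r_k inherits s_{k+1} = s_{k-1} − q_k·s_k, t_{k+1} = t_{k-1} − q_k·t_k, so r_k = a·s_k + b·t_k at every step:
  q = 6: r = 63, s = 1 − 6·0 = 1, t = 0 − 6·1 = -6  (check: 525·1 + 77·(-6) = 63)
  q = 1: r = 14, s = 0 − 1·1 = -1, t = 1 − 1·(-6) = 7  (check: 525·(-1) + 77·7 = 14)
  q = 4: r = 7, s = 1 − 4·(-1) = 5, t = -6 − 4·7 = -34  (check: 525·5 + 77·(-34) = 7)
The row with r = 7 (the gcd) gives the Bezout coefficients s = 5, t = -34.
Result: 525 · (5) + 77 · (-34) = 7.

gcd(525, 77) = 7; s = 5, t = -34 (check: 525·5 + 77·(-34) = 7).


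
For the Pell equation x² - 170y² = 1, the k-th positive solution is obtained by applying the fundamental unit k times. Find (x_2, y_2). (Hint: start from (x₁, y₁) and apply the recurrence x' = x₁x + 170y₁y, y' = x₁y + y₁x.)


Step 1: Find the fundamental solution (x₁, y₁) of x² - 170y² = 1.
  Expand √170 as a continued fraction. a₀ = ⌊√170⌋ = 13; iterate m_{k+1} = d_k·a_k − m_k, d_{k+1} = (170 − m_{k+1}²)/d_k, a_{k+1} = ⌊(a₀ + m_{k+1})/d_{k+1}⌋ (starting m₀ = 0, d₀ = 1), with convergents p_k = a_k·p_{k-1} + p_{k-2}, q_k = a_k·q_{k-1} + q_{k-2} (p₋₁ = 1, q₋₁ = 0):
  k = 0: a₀ = 13; p₀/q₀ = 13/1; p₀² − 170·q₀² = 169 − 170 = -1.
  k = 1: m = 13, d = 1, a = ⌊(13 + 13)/1⌋ = 26; p/q = (26·13 + 1)/(26·1 + 0) = 339/26; p² − 170·q² = 114921 − 114920 = 1.
  The first convergent with p² − 170·q² = 1 gives the fundamental solution (x₁, y₁) = (339, 26).
Step 2: Apply the recurrence (x_{n+1}, y_{n+1}) = (x₁x_n + 170y₁y_n, x₁y_n + y₁x_n) repeatedly.
  From (x_1, y_1) = (339, 26): x_2 = 339·339 + 170·26·26 = 229841; y_2 = 339·26 + 26·339 = 17628.
Step 3: Verify x_2² - 170·y_2² = 52826885281 - 52826885280 = 1 (should be 1). ✓

(x_1, y_1) = (339, 26); (x_2, y_2) = (229841, 17628).


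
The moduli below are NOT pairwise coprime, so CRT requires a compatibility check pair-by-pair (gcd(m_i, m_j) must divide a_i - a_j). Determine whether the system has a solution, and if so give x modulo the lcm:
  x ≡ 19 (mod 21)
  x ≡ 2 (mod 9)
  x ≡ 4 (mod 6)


Moduli 21, 9, 6 are not pairwise coprime, so CRT works modulo lcm(m_i) when all pairwise compatibility conditions hold.
Pairwise compatibility: gcd(m_i, m_j) must divide a_i - a_j for every pair.
Merge one congruence at a time:
  Start: x ≡ 19 (mod 21).
  Combine with x ≡ 2 (mod 9): gcd(21, 9) = 3, and 2 - 19 = -17 is NOT divisible by 3.
    ⇒ system is inconsistent (no integer solution).

No solution (the system is inconsistent).


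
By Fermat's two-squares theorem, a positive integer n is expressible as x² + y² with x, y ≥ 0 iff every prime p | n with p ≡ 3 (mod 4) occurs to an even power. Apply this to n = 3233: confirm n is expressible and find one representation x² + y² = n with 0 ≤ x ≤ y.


Step 1: Factor n = 3233 = 53 · 61.
Step 2: Check the mod-4 condition on each prime factor: 53 ≡ 1 (mod 4), exponent 1; 61 ≡ 1 (mod 4), exponent 1.
All primes ≡ 3 (mod 4) appear to even exponent (or don't appear), so by the two-squares theorem n IS expressible as a sum of two squares.
Step 3: Build a representation. Here n = 53 · 61 is a product of primes ≡ 1 (mod 4). Each prime p ≡ 1 (mod 4) is itself a sum of two squares; find a² by testing p − a² for a perfect square:
  53: 53 − 1² = 52, 53 − 2² = 49 = 7² ⇒ 53 = 2² + 7².
  61: 61 − 1² = 60, 61 − 2² = 57, 61 − 3² = 52, 61 − 4² = 45, 61 − 5² = 36 = 6² ⇒ 61 = 5² + 6².
  Combine using the Brahmagupta–Fibonacci identity (a² + b²)(c² + d²) = (ac − bd)² + (ad + bc)² = (ac + bd)² + (ad − bc)²:
  53 · 61 = 3233: from (2² + 7²)(5² + 6²), take (2·5 − 7·6, 2·6 + 7·5) = (10 − 42, 12 + 35) = (-32, 47); dropping signs (only squares matter) gives (32, 47); check 32² + 47² = 1024 + 2209 = 3233 ✓.
Step 4: Order so x ≤ y and verify: 32² + 47² = 1024 + 2209 = 3233 = n. ✓

n = 3233 = 32² + 47² (one valid representation with x ≤ y).


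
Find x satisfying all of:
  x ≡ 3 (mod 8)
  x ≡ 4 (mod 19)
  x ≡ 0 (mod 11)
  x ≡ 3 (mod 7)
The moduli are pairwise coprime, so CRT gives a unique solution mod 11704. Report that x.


Product of moduli M = 8 · 19 · 11 · 7 = 11704.
Merge one congruence at a time:
  Start: x ≡ 3 (mod 8).
  Combine with x ≡ 4 (mod 19); new modulus lcm = 152.
    Write x = 3 + 8·t and substitute into x ≡ 4 (mod 19): 8·t ≡ 4 − 3 = 1 (mod 19).
    The inverse of 8 mod 19 is 12 (since 8·12 = 96 = 5·19 + 1), so t ≡ 12·1 = 12 ≡ 12 (mod 19).
    Then x = 3 + 8·12 = 99, valid modulo lcm(8, 19) = 152: x ≡ 99 (mod 152).
  Combine with x ≡ 0 (mod 11); new modulus lcm = 1672.
    Write x = 99 + 152·t and substitute into x ≡ 0 (mod 11): 152·t ≡ 0 − 99 = -99 (mod 11).
    Reduce coefficients mod 11: 9·t ≡ 0 (mod 11).
    The inverse of 9 mod 11 is 5 (since 9·5 = 45 = 4·11 + 1), so t ≡ 5·0 = 0 ≡ 0 (mod 11).
    Then x = 99 + 152·0 = 99, valid modulo lcm(152, 11) = 1672: x ≡ 99 (mod 1672).
  Combine with x ≡ 3 (mod 7); new modulus lcm = 11704.
    Write x = 99 + 1672·t and substitute into x ≡ 3 (mod 7): 1672·t ≡ 3 − 99 = -96 (mod 7).
    Reduce coefficients mod 7: 6·t ≡ 2 (mod 7).
    The inverse of 6 mod 7 is 6 (since 6·6 = 36 = 5·7 + 1), so t ≡ 6·2 = 12 ≡ 5 (mod 7).
    Then x = 99 + 1672·5 = 8459, valid modulo lcm(1672, 7) = 11704: x ≡ 8459 (mod 11704).
Verify against each original: 8459 mod 8 = 3, 8459 mod 19 = 4, 8459 mod 11 = 0, 8459 mod 7 = 3.

x ≡ 8459 (mod 11704).


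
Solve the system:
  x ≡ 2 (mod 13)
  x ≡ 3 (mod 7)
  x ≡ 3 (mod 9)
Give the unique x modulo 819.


Moduli 13, 7, 9 are pairwise coprime; by CRT there is a unique solution modulo M = 13 · 7 · 9 = 819.
Solve pairwise, accumulating the modulus:
  Start with x ≡ 2 (mod 13).
  Combine with x ≡ 3 (mod 7): since gcd(13, 7) = 1, we get a unique residue mod 91.
    Write x = 2 + 13·t and substitute into x ≡ 3 (mod 7): 13·t ≡ 3 − 2 = 1 (mod 7).
    Reduce coefficients mod 7: 6·t ≡ 1 (mod 7).
    The inverse of 6 mod 7 is 6 (since 6·6 = 36 = 5·7 + 1), so t ≡ 6·1 = 6 ≡ 6 (mod 7).
    Then x = 2 + 13·6 = 80, valid modulo lcm(13, 7) = 91: x ≡ 80 (mod 91).
  Combine with x ≡ 3 (mod 9): since gcd(91, 9) = 1, we get a unique residue mod 819.
    Write x = 80 + 91·t and substitute into x ≡ 3 (mod 9): 91·t ≡ 3 − 80 = -77 (mod 9).
    Reduce coefficients mod 9: 1·t ≡ 4 (mod 9).
    So t ≡ 4 (mod 9).
    Then x = 80 + 91·4 = 444, valid modulo lcm(91, 9) = 819: x ≡ 444 (mod 819).
Verify: 444 mod 13 = 2 ✓, 444 mod 7 = 3 ✓, 444 mod 9 = 3 ✓.

x ≡ 444 (mod 819).


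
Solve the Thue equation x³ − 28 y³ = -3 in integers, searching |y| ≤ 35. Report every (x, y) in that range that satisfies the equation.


The equation is x³ - 28y³ = -3. For fixed y, x³ = 28·y³ − 3, so a solution requires the RHS to be a perfect cube.
Strategy: iterate y from -35 to 35, compute RHS = 28·y³ − 3, and check whether it is a (positive or negative) perfect cube.
Check small values of y:
  y = 0: RHS = -3 is not a perfect cube.
  y = 1: RHS = 25 is not a perfect cube.
  y = -1: RHS = -31 is not a perfect cube.
  y = 2: RHS = 221 is not a perfect cube.
  y = -2: RHS = -227 is not a perfect cube.
  y = 3: RHS = 753 is not a perfect cube.
  y = -3: RHS = -759 is not a perfect cube.
Continuing the search up to |y| = 35 finds no solutions either.
No (x, y) in the scanned range satisfies the equation.

No integer solutions with |y| ≤ 35.


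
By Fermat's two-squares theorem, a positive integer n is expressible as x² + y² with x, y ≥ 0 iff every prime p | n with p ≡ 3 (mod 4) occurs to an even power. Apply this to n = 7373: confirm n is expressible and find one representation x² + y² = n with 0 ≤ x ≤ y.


Step 1: Factor n = 7373 = 73 · 101.
Step 2: Check the mod-4 condition on each prime factor: 73 ≡ 1 (mod 4), exponent 1; 101 ≡ 1 (mod 4), exponent 1.
All primes ≡ 3 (mod 4) appear to even exponent (or don't appear), so by the two-squares theorem n IS expressible as a sum of two squares.
Step 3: Build a representation. Here n = 73 · 101 is a product of primes ≡ 1 (mod 4). Each prime p ≡ 1 (mod 4) is itself a sum of two squares; find a² by testing p − a² for a perfect square:
  73: 73 − 1² = 72, 73 − 2² = 69, 73 − 3² = 64 = 8² ⇒ 73 = 3² + 8².
  101: 101 − 1² = 100 = 10² ⇒ 101 = 1² + 10².
  Combine using the Brahmagupta–Fibonacci identity (a² + b²)(c² + d²) = (ac − bd)² + (ad + bc)² = (ac + bd)² + (ad − bc)²:
  73 · 101 = 7373: from (3² + 8²)(1² + 10²), take (3·1 − 8·10, 3·10 + 8·1) = (3 − 80, 30 + 8) = (-77, 38); dropping signs (only squares matter) gives (77, 38); check 77² + 38² = 5929 + 1444 = 7373 ✓.
Step 4: Order so x ≤ y and verify: 38² + 77² = 1444 + 5929 = 7373 = n. ✓

n = 7373 = 38² + 77² (one valid representation with x ≤ y).


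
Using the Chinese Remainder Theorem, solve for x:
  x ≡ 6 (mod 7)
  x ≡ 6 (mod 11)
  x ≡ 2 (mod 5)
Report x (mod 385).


Moduli 7, 11, 5 are pairwise coprime; by CRT there is a unique solution modulo M = 7 · 11 · 5 = 385.
Solve pairwise, accumulating the modulus:
  Start with x ≡ 6 (mod 7).
  Combine with x ≡ 6 (mod 11): since gcd(7, 11) = 1, we get a unique residue mod 77.
    Write x = 6 + 7·t and substitute into x ≡ 6 (mod 11): 7·t ≡ 6 − 6 = 0 (mod 11).
    The inverse of 7 mod 11 is 8 (since 7·8 = 56 = 5·11 + 1), so t ≡ 8·0 = 0 ≡ 0 (mod 11).
    Then x = 6 + 7·0 = 6, valid modulo lcm(7, 11) = 77: x ≡ 6 (mod 77).
  Combine with x ≡ 2 (mod 5): since gcd(77, 5) = 1, we get a unique residue mod 385.
    Write x = 6 + 77·t and substitute into x ≡ 2 (mod 5): 77·t ≡ 2 − 6 = -4 (mod 5).
    Reduce coefficients mod 5: 2·t ≡ 1 (mod 5).
    The inverse of 2 mod 5 is 3 (since 2·3 = 6 = 1·5 + 1), so t ≡ 3·1 = 3 ≡ 3 (mod 5).
    Then x = 6 + 77·3 = 237, valid modulo lcm(77, 5) = 385: x ≡ 237 (mod 385).
Verify: 237 mod 7 = 6 ✓, 237 mod 11 = 6 ✓, 237 mod 5 = 2 ✓.

x ≡ 237 (mod 385).


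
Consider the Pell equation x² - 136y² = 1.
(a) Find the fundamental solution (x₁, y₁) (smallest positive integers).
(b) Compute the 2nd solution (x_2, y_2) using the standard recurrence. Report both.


Step 1: Find the fundamental solution (x₁, y₁) of x² - 136y² = 1.
  Expand √136 as a continued fraction. a₀ = ⌊√136⌋ = 11; iterate m_{k+1} = d_k·a_k − m_k, d_{k+1} = (136 − m_{k+1}²)/d_k, a_{k+1} = ⌊(a₀ + m_{k+1})/d_{k+1}⌋ (starting m₀ = 0, d₀ = 1), with convergents p_k = a_k·p_{k-1} + p_{k-2}, q_k = a_k·q_{k-1} + q_{k-2} (p₋₁ = 1, q₋₁ = 0):
  k = 0: a₀ = 11; p₀/q₀ = 11/1; p₀² − 136·q₀² = 121 − 136 = -15.
  k = 1: m = 11, d = 15, a = ⌊(11 + 11)/15⌋ = 1; p/q = (1·11 + 1)/(1·1 + 0) = 12/1; p² − 136·q² = 144 − 136 = 8.
  k = 2: m = 4, d = 8, a = ⌊(11 + 4)/8⌋ = 1; p/q = (1·12 + 11)/(1·1 + 1) = 23/2; p² − 136·q² = 529 − 544 = -15.
  k = 3: m = 4, d = 15, a = ⌊(11 + 4)/15⌋ = 1; p/q = (1·23 + 12)/(1·2 + 1) = 35/3; p² − 136·q² = 1225 − 1224 = 1.
  The first convergent with p² − 136·q² = 1 gives the fundamental solution (x₁, y₁) = (35, 3).
Step 2: Apply the recurrence (x_{n+1}, y_{n+1}) = (x₁x_n + 136y₁y_n, x₁y_n + y₁x_n) repeatedly.
  From (x_1, y_1) = (35, 3): x_2 = 35·35 + 136·3·3 = 2449; y_2 = 35·3 + 3·35 = 210.
Step 3: Verify x_2² - 136·y_2² = 5997601 - 5997600 = 1 (should be 1). ✓

(x_1, y_1) = (35, 3); (x_2, y_2) = (2449, 210).


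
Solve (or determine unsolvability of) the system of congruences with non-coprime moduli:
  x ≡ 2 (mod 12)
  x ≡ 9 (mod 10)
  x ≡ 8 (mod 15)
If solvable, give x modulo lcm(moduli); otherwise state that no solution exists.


Moduli 12, 10, 15 are not pairwise coprime, so CRT works modulo lcm(m_i) when all pairwise compatibility conditions hold.
Pairwise compatibility: gcd(m_i, m_j) must divide a_i - a_j for every pair.
Merge one congruence at a time:
  Start: x ≡ 2 (mod 12).
  Combine with x ≡ 9 (mod 10): gcd(12, 10) = 2, and 9 - 2 = 7 is NOT divisible by 2.
    ⇒ system is inconsistent (no integer solution).

No solution (the system is inconsistent).


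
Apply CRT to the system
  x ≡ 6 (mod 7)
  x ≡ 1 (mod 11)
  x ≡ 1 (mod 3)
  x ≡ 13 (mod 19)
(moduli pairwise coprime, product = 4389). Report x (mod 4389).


Product of moduli M = 7 · 11 · 3 · 19 = 4389.
Merge one congruence at a time:
  Start: x ≡ 6 (mod 7).
  Combine with x ≡ 1 (mod 11); new modulus lcm = 77.
    Write x = 6 + 7·t and substitute into x ≡ 1 (mod 11): 7·t ≡ 1 − 6 = -5 (mod 11).
    Reduce coefficients mod 11: 7·t ≡ 6 (mod 11).
    The inverse of 7 mod 11 is 8 (since 7·8 = 56 = 5·11 + 1), so t ≡ 8·6 = 48 ≡ 4 (mod 11).
    Then x = 6 + 7·4 = 34, valid modulo lcm(7, 11) = 77: x ≡ 34 (mod 77).
  Combine with x ≡ 1 (mod 3); new modulus lcm = 231.
    Write x = 34 + 77·t and substitute into x ≡ 1 (mod 3): 77·t ≡ 1 − 34 = -33 (mod 3).
    Reduce coefficients mod 3: 2·t ≡ 0 (mod 3).
    The inverse of 2 mod 3 is 2 (since 2·2 = 4 = 1·3 + 1), so t ≡ 2·0 = 0 ≡ 0 (mod 3).
    Then x = 34 + 77·0 = 34, valid modulo lcm(77, 3) = 231: x ≡ 34 (mod 231).
  Combine with x ≡ 13 (mod 19); new modulus lcm = 4389.
    Write x = 34 + 231·t and substitute into x ≡ 13 (mod 19): 231·t ≡ 13 − 34 = -21 (mod 19).
    Reduce coefficients mod 19: 3·t ≡ 17 (mod 19).
    The inverse of 3 mod 19 is 13 (since 3·13 = 39 = 2·19 + 1), so t ≡ 13·17 = 221 ≡ 12 (mod 19).
    Then x = 34 + 231·12 = 2806, valid modulo lcm(231, 19) = 4389: x ≡ 2806 (mod 4389).
Verify against each original: 2806 mod 7 = 6, 2806 mod 11 = 1, 2806 mod 3 = 1, 2806 mod 19 = 13.

x ≡ 2806 (mod 4389).


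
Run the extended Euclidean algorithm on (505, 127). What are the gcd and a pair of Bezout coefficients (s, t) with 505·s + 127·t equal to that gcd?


Euclidean algorithm on (505, 127) — divide until remainder is 0:
  505 = 3 · 127 + 124
  127 = 1 · 124 + 3
  124 = 41 · 3 + 1
  3 = 3 · 1 + 0
gcd(505, 127) = 1.
Track Bezout coefficients alongside the remainders: start with r₀ = 505 = a·1 + b·0 (s = 1, t = 0) and r₁ = 127 = a·0 + b·1 (s = 0, t = 1); each new remainder r_{k+1} = r_{k-1} − q_k·r_k inherits s_{k+1} = s_{k-1} − q_k·s_k, t_{k+1} = t_{k-1} − q_k·t_k, so r_k = a·s_k + b·t_k at every step:
  q = 3: r = 124, s = 1 − 3·0 = 1, t = 0 − 3·1 = -3  (check: 505·1 + 127·(-3) = 124)
  q = 1: r = 3, s = 0 − 1·1 = -1, t = 1 − 1·(-3) = 4  (check: 505·(-1) + 127·4 = 3)
  q = 41: r = 1, s = 1 − 41·(-1) = 42, t = -3 − 41·4 = -167  (check: 505·42 + 127·(-167) = 1)
The row with r = 1 (the gcd) gives the Bezout coefficients s = 42, t = -167.
Result: 505 · (42) + 127 · (-167) = 1.

gcd(505, 127) = 1; s = 42, t = -167 (check: 505·42 + 127·(-167) = 1).


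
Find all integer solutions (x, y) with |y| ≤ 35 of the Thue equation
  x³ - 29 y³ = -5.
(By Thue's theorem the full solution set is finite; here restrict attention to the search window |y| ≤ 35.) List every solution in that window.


The equation is x³ - 29y³ = -5. For fixed y, x³ = 29·y³ − 5, so a solution requires the RHS to be a perfect cube.
Strategy: iterate y from -35 to 35, compute RHS = 29·y³ − 5, and check whether it is a (positive or negative) perfect cube.
Check small values of y:
  y = 0: RHS = -5 is not a perfect cube.
  y = 1: RHS = 24 is not a perfect cube.
  y = -1: RHS = -34 is not a perfect cube.
  y = 2: RHS = 227 is not a perfect cube.
  y = -2: RHS = -237 is not a perfect cube.
  y = 3: RHS = 778 is not a perfect cube.
  y = -3: RHS = -788 is not a perfect cube.
Continuing the search up to |y| = 35 finds no solutions either.
No (x, y) in the scanned range satisfies the equation.

No integer solutions with |y| ≤ 35.


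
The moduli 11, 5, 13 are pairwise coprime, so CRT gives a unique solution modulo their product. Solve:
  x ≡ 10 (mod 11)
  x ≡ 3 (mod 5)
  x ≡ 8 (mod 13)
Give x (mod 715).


Moduli 11, 5, 13 are pairwise coprime; by CRT there is a unique solution modulo M = 11 · 5 · 13 = 715.
Solve pairwise, accumulating the modulus:
  Start with x ≡ 10 (mod 11).
  Combine with x ≡ 3 (mod 5): since gcd(11, 5) = 1, we get a unique residue mod 55.
    Write x = 10 + 11·t and substitute into x ≡ 3 (mod 5): 11·t ≡ 3 − 10 = -7 (mod 5).
    Reduce coefficients mod 5: 1·t ≡ 3 (mod 5).
    So t ≡ 3 (mod 5).
    Then x = 10 + 11·3 = 43, valid modulo lcm(11, 5) = 55: x ≡ 43 (mod 55).
  Combine with x ≡ 8 (mod 13): since gcd(55, 13) = 1, we get a unique residue mod 715.
    Write x = 43 + 55·t and substitute into x ≡ 8 (mod 13): 55·t ≡ 8 − 43 = -35 (mod 13).
    Reduce coefficients mod 13: 3·t ≡ 4 (mod 13).
    The inverse of 3 mod 13 is 9 (since 3·9 = 27 = 2·13 + 1), so t ≡ 9·4 = 36 ≡ 10 (mod 13).
    Then x = 43 + 55·10 = 593, valid modulo lcm(55, 13) = 715: x ≡ 593 (mod 715).
Verify: 593 mod 11 = 10 ✓, 593 mod 5 = 3 ✓, 593 mod 13 = 8 ✓.

x ≡ 593 (mod 715).


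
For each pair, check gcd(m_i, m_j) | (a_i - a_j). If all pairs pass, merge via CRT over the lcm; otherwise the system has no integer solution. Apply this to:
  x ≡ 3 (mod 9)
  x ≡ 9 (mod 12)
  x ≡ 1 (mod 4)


Moduli 9, 12, 4 are not pairwise coprime, so CRT works modulo lcm(m_i) when all pairwise compatibility conditions hold.
Pairwise compatibility: gcd(m_i, m_j) must divide a_i - a_j for every pair.
Merge one congruence at a time:
  Start: x ≡ 3 (mod 9).
  Combine with x ≡ 9 (mod 12): gcd(9, 12) = 3; 9 - 3 = 6, which IS divisible by 3, so compatible.
    Write x = 3 + 9·t and substitute into x ≡ 9 (mod 12): 9·t ≡ 9 − 3 = 6 (mod 12).
    Divide the congruence (and modulus) by g = 3: 3·t ≡ 2 (mod 4).
    The inverse of 3 mod 4 is 3 (since 3·3 = 9 = 2·4 + 1), so t ≡ 3·2 = 6 ≡ 2 (mod 4).
    Then x = 3 + 9·2 = 21, valid modulo lcm(9, 12) = 36: x ≡ 21 (mod 36).
  Combine with x ≡ 1 (mod 4): gcd(36, 4) = 4; 1 - 21 = -20, which IS divisible by 4, so compatible.
    Write x = 21 + 36·t and substitute into x ≡ 1 (mod 4): 36·t ≡ 1 − 21 = -20 (mod 4).
    Divide the congruence (and modulus) by g = 4: 9·t ≡ -5 (mod 1).
    Modulo 1 every t works; take t = 0.
    Then x = 21 + 36·0 = 21, valid modulo lcm(36, 4) = 36: x ≡ 21 (mod 36).
Verify: 21 mod 9 = 3, 21 mod 12 = 9, 21 mod 4 = 1.

x ≡ 21 (mod 36).


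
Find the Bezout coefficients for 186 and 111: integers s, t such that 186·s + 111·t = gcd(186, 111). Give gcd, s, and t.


Euclidean algorithm on (186, 111) — divide until remainder is 0:
  186 = 1 · 111 + 75
  111 = 1 · 75 + 36
  75 = 2 · 36 + 3
  36 = 12 · 3 + 0
gcd(186, 111) = 3.
Track Bezout coefficients alongside the remainders: start with r₀ = 186 = a·1 + b·0 (s = 1, t = 0) and r₁ = 111 = a·0 + b·1 (s = 0, t = 1); each new remainder r_{k+1} = r_{k-1} − q_k·r_k inherits s_{k+1} = s_{k-1} − q_k·s_k, t_{k+1} = t_{k-1} − q_k·t_k, so r_k = a·s_k + b·t_k at every step:
  q = 1: r = 75, s = 1 − 1·0 = 1, t = 0 − 1·1 = -1  (check: 186·1 + 111·(-1) = 75)
  q = 1: r = 36, s = 0 − 1·1 = -1, t = 1 − 1·(-1) = 2  (check: 186·(-1) + 111·2 = 36)
  q = 2: r = 3, s = 1 − 2·(-1) = 3, t = -1 − 2·2 = -5  (check: 186·3 + 111·(-5) = 3)
The row with r = 3 (the gcd) gives the Bezout coefficients s = 3, t = -5.
Result: 186 · (3) + 111 · (-5) = 3.

gcd(186, 111) = 3; s = 3, t = -5 (check: 186·3 + 111·(-5) = 3).


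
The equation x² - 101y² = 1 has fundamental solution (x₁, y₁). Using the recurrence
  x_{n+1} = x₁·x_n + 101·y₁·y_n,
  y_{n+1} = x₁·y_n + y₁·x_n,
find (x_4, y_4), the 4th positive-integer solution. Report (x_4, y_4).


Step 1: Find the fundamental solution (x₁, y₁) of x² - 101y² = 1.
  Expand √101 as a continued fraction. a₀ = ⌊√101⌋ = 10; iterate m_{k+1} = d_k·a_k − m_k, d_{k+1} = (101 − m_{k+1}²)/d_k, a_{k+1} = ⌊(a₀ + m_{k+1})/d_{k+1}⌋ (starting m₀ = 0, d₀ = 1), with convergents p_k = a_k·p_{k-1} + p_{k-2}, q_k = a_k·q_{k-1} + q_{k-2} (p₋₁ = 1, q₋₁ = 0):
  k = 0: a₀ = 10; p₀/q₀ = 10/1; p₀² − 101·q₀² = 100 − 101 = -1.
  k = 1: m = 10, d = 1, a = ⌊(10 + 10)/1⌋ = 20; p/q = (20·10 + 1)/(20·1 + 0) = 201/20; p² − 101·q² = 40401 − 40400 = 1.
  The first convergent with p² − 101·q² = 1 gives the fundamental solution (x₁, y₁) = (201, 20).
Step 2: Apply the recurrence (x_{n+1}, y_{n+1}) = (x₁x_n + 101y₁y_n, x₁y_n + y₁x_n) repeatedly.
  From (x_1, y_1) = (201, 20): x_2 = 201·201 + 101·20·20 = 80801; y_2 = 201·20 + 20·201 = 8040.
  From (x_2, y_2) = (80801, 8040): x_3 = 201·80801 + 101·20·8040 = 32481801; y_3 = 201·8040 + 20·80801 = 3232060.
  From (x_3, y_3) = (32481801, 3232060): x_4 = 201·32481801 + 101·20·3232060 = 13057603201; y_4 = 201·3232060 + 20·32481801 = 1299280080.
Step 3: Verify x_4² - 101·y_4² = 170501001354765446401 - 170501001354765446400 = 1 (should be 1). ✓

(x_1, y_1) = (201, 20); (x_4, y_4) = (13057603201, 1299280080).


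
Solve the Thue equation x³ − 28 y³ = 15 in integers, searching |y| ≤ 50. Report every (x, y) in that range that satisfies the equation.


The equation is x³ - 28y³ = 15. For fixed y, x³ = 28·y³ + 15, so a solution requires the RHS to be a perfect cube.
Strategy: iterate y from -50 to 50, compute RHS = 28·y³ + 15, and check whether it is a (positive or negative) perfect cube.
Check small values of y:
  y = 0: RHS = 15 is not a perfect cube.
  y = 1: RHS = 43 is not a perfect cube.
  y = -1: RHS = -13 is not a perfect cube.
  y = 2: RHS = 239 is not a perfect cube.
  y = -2: RHS = -209 is not a perfect cube.
  y = 3: RHS = 771 is not a perfect cube.
  y = -3: RHS = -741 is not a perfect cube.
Continuing the search up to |y| = 50 finds no solutions either.
No (x, y) in the scanned range satisfies the equation.

No integer solutions with |y| ≤ 50.


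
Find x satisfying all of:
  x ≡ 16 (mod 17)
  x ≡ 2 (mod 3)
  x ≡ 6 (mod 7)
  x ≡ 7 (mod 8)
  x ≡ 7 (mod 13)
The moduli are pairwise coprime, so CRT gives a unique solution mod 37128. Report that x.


Product of moduli M = 17 · 3 · 7 · 8 · 13 = 37128.
Merge one congruence at a time:
  Start: x ≡ 16 (mod 17).
  Combine with x ≡ 2 (mod 3); new modulus lcm = 51.
    Write x = 16 + 17·t and substitute into x ≡ 2 (mod 3): 17·t ≡ 2 − 16 = -14 (mod 3).
    Reduce coefficients mod 3: 2·t ≡ 1 (mod 3).
    The inverse of 2 mod 3 is 2 (since 2·2 = 4 = 1·3 + 1), so t ≡ 2·1 = 2 ≡ 2 (mod 3).
    Then x = 16 + 17·2 = 50, valid modulo lcm(17, 3) = 51: x ≡ 50 (mod 51).
  Combine with x ≡ 6 (mod 7); new modulus lcm = 357.
    Write x = 50 + 51·t and substitute into x ≡ 6 (mod 7): 51·t ≡ 6 − 50 = -44 (mod 7).
    Reduce coefficients mod 7: 2·t ≡ 5 (mod 7).
    The inverse of 2 mod 7 is 4 (since 2·4 = 8 = 1·7 + 1), so t ≡ 4·5 = 20 ≡ 6 (mod 7).
    Then x = 50 + 51·6 = 356, valid modulo lcm(51, 7) = 357: x ≡ 356 (mod 357).
  Combine with x ≡ 7 (mod 8); new modulus lcm = 2856.
    Write x = 356 + 357·t and substitute into x ≡ 7 (mod 8): 357·t ≡ 7 − 356 = -349 (mod 8).
    Reduce coefficients mod 8: 5·t ≡ 3 (mod 8).
    The inverse of 5 mod 8 is 5 (since 5·5 = 25 = 3·8 + 1), so t ≡ 5·3 = 15 ≡ 7 (mod 8).
    Then x = 356 + 357·7 = 2855, valid modulo lcm(357, 8) = 2856: x ≡ 2855 (mod 2856).
  Combine with x ≡ 7 (mod 13); new modulus lcm = 37128.
    Write x = 2855 + 2856·t and substitute into x ≡ 7 (mod 13): 2856·t ≡ 7 − 2855 = -2848 (mod 13).
    Reduce coefficients mod 13: 9·t ≡ 12 (mod 13).
    The inverse of 9 mod 13 is 3 (since 9·3 = 27 = 2·13 + 1), so t ≡ 3·12 = 36 ≡ 10 (mod 13).
    Then x = 2855 + 2856·10 = 31415, valid modulo lcm(2856, 13) = 37128: x ≡ 31415 (mod 37128).
Verify against each original: 31415 mod 17 = 16, 31415 mod 3 = 2, 31415 mod 7 = 6, 31415 mod 8 = 7, 31415 mod 13 = 7.

x ≡ 31415 (mod 37128).


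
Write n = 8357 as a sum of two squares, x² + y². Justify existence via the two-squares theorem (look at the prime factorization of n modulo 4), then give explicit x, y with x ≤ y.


Step 1: Factor n = 8357 = 61 · 137.
Step 2: Check the mod-4 condition on each prime factor: 61 ≡ 1 (mod 4), exponent 1; 137 ≡ 1 (mod 4), exponent 1.
All primes ≡ 3 (mod 4) appear to even exponent (or don't appear), so by the two-squares theorem n IS expressible as a sum of two squares.
Step 3: Build a representation. Here n = 61 · 137 is a product of primes ≡ 1 (mod 4). Each prime p ≡ 1 (mod 4) is itself a sum of two squares; find a² by testing p − a² for a perfect square:
  61: 61 − 1² = 60, 61 − 2² = 57, 61 − 3² = 52, 61 − 4² = 45, 61 − 5² = 36 = 6² ⇒ 61 = 5² + 6².
  137: 137 − 1² = 136, 137 − 2² = 133, 137 − 3² = 128, 137 − 4² = 121 = 11² ⇒ 137 = 4² + 11².
  Combine using the Brahmagupta–Fibonacci identity (a² + b²)(c² + d²) = (ac − bd)² + (ad + bc)² = (ac + bd)² + (ad − bc)²:
  61 · 137 = 8357: from (5² + 6²)(4² + 11²), take (5·4 − 6·11, 5·11 + 6·4) = (20 − 66, 55 + 24) = (-46, 79); dropping signs (only squares matter) gives (46, 79); check 46² + 79² = 2116 + 6241 = 8357 ✓.
Step 4: Order so x ≤ y and verify: 46² + 79² = 2116 + 6241 = 8357 = n. ✓

n = 8357 = 46² + 79² (one valid representation with x ≤ y).


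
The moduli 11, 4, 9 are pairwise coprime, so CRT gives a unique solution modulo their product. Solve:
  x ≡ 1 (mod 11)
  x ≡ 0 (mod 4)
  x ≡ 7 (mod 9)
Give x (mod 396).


Moduli 11, 4, 9 are pairwise coprime; by CRT there is a unique solution modulo M = 11 · 4 · 9 = 396.
Solve pairwise, accumulating the modulus:
  Start with x ≡ 1 (mod 11).
  Combine with x ≡ 0 (mod 4): since gcd(11, 4) = 1, we get a unique residue mod 44.
    Write x = 1 + 11·t and substitute into x ≡ 0 (mod 4): 11·t ≡ 0 − 1 = -1 (mod 4).
    Reduce coefficients mod 4: 3·t ≡ 3 (mod 4).
    The inverse of 3 mod 4 is 3 (since 3·3 = 9 = 2·4 + 1), so t ≡ 3·3 = 9 ≡ 1 (mod 4).
    Then x = 1 + 11·1 = 12, valid modulo lcm(11, 4) = 44: x ≡ 12 (mod 44).
  Combine with x ≡ 7 (mod 9): since gcd(44, 9) = 1, we get a unique residue mod 396.
    Write x = 12 + 44·t and substitute into x ≡ 7 (mod 9): 44·t ≡ 7 − 12 = -5 (mod 9).
    Reduce coefficients mod 9: 8·t ≡ 4 (mod 9).
    The inverse of 8 mod 9 is 8 (since 8·8 = 64 = 7·9 + 1), so t ≡ 8·4 = 32 ≡ 5 (mod 9).
    Then x = 12 + 44·5 = 232, valid modulo lcm(44, 9) = 396: x ≡ 232 (mod 396).
Verify: 232 mod 11 = 1 ✓, 232 mod 4 = 0 ✓, 232 mod 9 = 7 ✓.

x ≡ 232 (mod 396).


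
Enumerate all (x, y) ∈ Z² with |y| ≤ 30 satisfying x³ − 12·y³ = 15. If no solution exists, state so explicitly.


The equation is x³ - 12y³ = 15. For fixed y, x³ = 12·y³ + 15, so a solution requires the RHS to be a perfect cube.
Strategy: iterate y from -30 to 30, compute RHS = 12·y³ + 15, and check whether it is a (positive or negative) perfect cube.
Check small values of y:
  y = 0: RHS = 15 is not a perfect cube.
  y = 1: RHS = 27 = (3)³ ⇒ x = 3 works.
  y = -1: RHS = 3 is not a perfect cube.
  y = 2: RHS = 111 is not a perfect cube.
  y = -2: RHS = -81 is not a perfect cube.
  y = 3: RHS = 339 is not a perfect cube.
  y = -3: RHS = -309 is not a perfect cube.
Continuing the search up to |y| = 30 finds no further solutions beyond those listed.
Collected solutions: (3, 1).

Solutions (with |y| ≤ 30): (3, 1).


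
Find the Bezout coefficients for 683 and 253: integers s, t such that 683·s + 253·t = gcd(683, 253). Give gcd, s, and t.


Euclidean algorithm on (683, 253) — divide until remainder is 0:
  683 = 2 · 253 + 177
  253 = 1 · 177 + 76
  177 = 2 · 76 + 25
  76 = 3 · 25 + 1
  25 = 25 · 1 + 0
gcd(683, 253) = 1.
Track Bezout coefficients alongside the remainders: start with r₀ = 683 = a·1 + b·0 (s = 1, t = 0) and r₁ = 253 = a·0 + b·1 (s = 0, t = 1); each new remainder r_{k+1} = r_{k-1} − q_k·r_k inherits s_{k+1} = s_{k-1} − q_k·s_k, t_{k+1} = t_{k-1} − q_k·t_k, so r_k = a·s_k + b·t_k at every step:
  q = 2: r = 177, s = 1 − 2·0 = 1, t = 0 − 2·1 = -2  (check: 683·1 + 253·(-2) = 177)
  q = 1: r = 76, s = 0 − 1·1 = -1, t = 1 − 1·(-2) = 3  (check: 683·(-1) + 253·3 = 76)
  q = 2: r = 25, s = 1 − 2·(-1) = 3, t = -2 − 2·3 = -8  (check: 683·3 + 253·(-8) = 25)
  q = 3: r = 1, s = -1 − 3·3 = -10, t = 3 − 3·(-8) = 27  (check: 683·(-10) + 253·27 = 1)
The row with r = 1 (the gcd) gives the Bezout coefficients s = -10, t = 27.
Result: 683 · (-10) + 253 · (27) = 1.

gcd(683, 253) = 1; s = -10, t = 27 (check: 683·(-10) + 253·27 = 1).


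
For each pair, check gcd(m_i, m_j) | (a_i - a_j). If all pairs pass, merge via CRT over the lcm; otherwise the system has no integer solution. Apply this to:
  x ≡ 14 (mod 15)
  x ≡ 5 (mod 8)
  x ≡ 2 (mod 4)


Moduli 15, 8, 4 are not pairwise coprime, so CRT works modulo lcm(m_i) when all pairwise compatibility conditions hold.
Pairwise compatibility: gcd(m_i, m_j) must divide a_i - a_j for every pair.
Merge one congruence at a time:
  Start: x ≡ 14 (mod 15).
  Combine with x ≡ 5 (mod 8): gcd(15, 8) = 1; 5 - 14 = -9, which IS divisible by 1, so compatible.
    Write x = 14 + 15·t and substitute into x ≡ 5 (mod 8): 15·t ≡ 5 − 14 = -9 (mod 8).
    Reduce coefficients mod 8: 7·t ≡ 7 (mod 8).
    The inverse of 7 mod 8 is 7 (since 7·7 = 49 = 6·8 + 1), so t ≡ 7·7 = 49 ≡ 1 (mod 8).
    Then x = 14 + 15·1 = 29, valid modulo lcm(15, 8) = 120: x ≡ 29 (mod 120).
  Combine with x ≡ 2 (mod 4): gcd(120, 4) = 4, and 2 - 29 = -27 is NOT divisible by 4.
    ⇒ system is inconsistent (no integer solution).

No solution (the system is inconsistent).


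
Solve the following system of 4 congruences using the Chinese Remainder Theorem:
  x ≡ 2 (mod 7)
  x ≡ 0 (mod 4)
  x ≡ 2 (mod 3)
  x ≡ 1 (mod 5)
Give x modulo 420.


Product of moduli M = 7 · 4 · 3 · 5 = 420.
Merge one congruence at a time:
  Start: x ≡ 2 (mod 7).
  Combine with x ≡ 0 (mod 4); new modulus lcm = 28.
    Write x = 2 + 7·t and substitute into x ≡ 0 (mod 4): 7·t ≡ 0 − 2 = -2 (mod 4).
    Reduce coefficients mod 4: 3·t ≡ 2 (mod 4).
    The inverse of 3 mod 4 is 3 (since 3·3 = 9 = 2·4 + 1), so t ≡ 3·2 = 6 ≡ 2 (mod 4).
    Then x = 2 + 7·2 = 16, valid modulo lcm(7, 4) = 28: x ≡ 16 (mod 28).
  Combine with x ≡ 2 (mod 3); new modulus lcm = 84.
    Write x = 16 + 28·t and substitute into x ≡ 2 (mod 3): 28·t ≡ 2 − 16 = -14 (mod 3).
    Reduce coefficients mod 3: 1·t ≡ 1 (mod 3).
    So t ≡ 1 (mod 3).
    Then x = 16 + 28·1 = 44, valid modulo lcm(28, 3) = 84: x ≡ 44 (mod 84).
  Combine with x ≡ 1 (mod 5); new modulus lcm = 420.
    Write x = 44 + 84·t and substitute into x ≡ 1 (mod 5): 84·t ≡ 1 − 44 = -43 (mod 5).
    Reduce coefficients mod 5: 4·t ≡ 2 (mod 5).
    The inverse of 4 mod 5 is 4 (since 4·4 = 16 = 3·5 + 1), so t ≡ 4·2 = 8 ≡ 3 (mod 5).
    Then x = 44 + 84·3 = 296, valid modulo lcm(84, 5) = 420: x ≡ 296 (mod 420).
Verify against each original: 296 mod 7 = 2, 296 mod 4 = 0, 296 mod 3 = 2, 296 mod 5 = 1.

x ≡ 296 (mod 420).


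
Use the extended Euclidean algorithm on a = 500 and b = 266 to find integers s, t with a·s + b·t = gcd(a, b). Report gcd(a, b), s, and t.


Euclidean algorithm on (500, 266) — divide until remainder is 0:
  500 = 1 · 266 + 234
  266 = 1 · 234 + 32
  234 = 7 · 32 + 10
  32 = 3 · 10 + 2
  10 = 5 · 2 + 0
gcd(500, 266) = 2.
Track Bezout coefficients alongside the remainders: start with r₀ = 500 = a·1 + b·0 (s = 1, t = 0) and r₁ = 266 = a·0 + b·1 (s = 0, t = 1); each new remainder r_{k+1} = r_{k-1} − q_k·r_k inherits s_{k+1} = s_{k-1} − q_k·s_k, t_{k+1} = t_{k-1} − q_k·t_k, so r_k = a·s_k + b·t_k at every step:
  q = 1: r = 234, s = 1 − 1·0 = 1, t = 0 − 1·1 = -1  (check: 500·1 + 266·(-1) = 234)
  q = 1: r = 32, s = 0 − 1·1 = -1, t = 1 − 1·(-1) = 2  (check: 500·(-1) + 266·2 = 32)
  q = 7: r = 10, s = 1 − 7·(-1) = 8, t = -1 − 7·2 = -15  (check: 500·8 + 266·(-15) = 10)
  q = 3: r = 2, s = -1 − 3·8 = -25, t = 2 − 3·(-15) = 47  (check: 500·(-25) + 266·47 = 2)
The row with r = 2 (the gcd) gives the Bezout coefficients s = -25, t = 47.
Result: 500 · (-25) + 266 · (47) = 2.

gcd(500, 266) = 2; s = -25, t = 47 (check: 500·(-25) + 266·47 = 2).


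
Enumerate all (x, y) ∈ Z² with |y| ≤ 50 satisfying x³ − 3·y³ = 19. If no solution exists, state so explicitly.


The equation is x³ - 3y³ = 19. For fixed y, x³ = 3·y³ + 19, so a solution requires the RHS to be a perfect cube.
Strategy: iterate y from -50 to 50, compute RHS = 3·y³ + 19, and check whether it is a (positive or negative) perfect cube.
Check small values of y:
  y = 0: RHS = 19 is not a perfect cube.
  y = 1: RHS = 22 is not a perfect cube.
  y = -1: RHS = 16 is not a perfect cube.
  y = 2: RHS = 43 is not a perfect cube.
  y = -2: RHS = -5 is not a perfect cube.
  y = 3: RHS = 100 is not a perfect cube.
  y = -3: RHS = -62 is not a perfect cube.
Continuing the search up to |y| = 50 finds no solutions either.
No (x, y) in the scanned range satisfies the equation.

No integer solutions with |y| ≤ 50.


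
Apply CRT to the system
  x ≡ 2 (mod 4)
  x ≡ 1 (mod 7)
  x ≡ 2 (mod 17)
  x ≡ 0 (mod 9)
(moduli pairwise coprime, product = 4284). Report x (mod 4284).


Product of moduli M = 4 · 7 · 17 · 9 = 4284.
Merge one congruence at a time:
  Start: x ≡ 2 (mod 4).
  Combine with x ≡ 1 (mod 7); new modulus lcm = 28.
    Write x = 2 + 4·t and substitute into x ≡ 1 (mod 7): 4·t ≡ 1 − 2 = -1 (mod 7).
    Reduce coefficients mod 7: 4·t ≡ 6 (mod 7).
    The inverse of 4 mod 7 is 2 (since 4·2 = 8 = 1·7 + 1), so t ≡ 2·6 = 12 ≡ 5 (mod 7).
    Then x = 2 + 4·5 = 22, valid modulo lcm(4, 7) = 28: x ≡ 22 (mod 28).
  Combine with x ≡ 2 (mod 17); new modulus lcm = 476.
    Write x = 22 + 28·t and substitute into x ≡ 2 (mod 17): 28·t ≡ 2 − 22 = -20 (mod 17).
    Reduce coefficients mod 17: 11·t ≡ 14 (mod 17).
    The inverse of 11 mod 17 is 14 (since 11·14 = 154 = 9·17 + 1), so t ≡ 14·14 = 196 ≡ 9 (mod 17).
    Then x = 22 + 28·9 = 274, valid modulo lcm(28, 17) = 476: x ≡ 274 (mod 476).
  Combine with x ≡ 0 (mod 9); new modulus lcm = 4284.
    Write x = 274 + 476·t and substitute into x ≡ 0 (mod 9): 476·t ≡ 0 − 274 = -274 (mod 9).
    Reduce coefficients mod 9: 8·t ≡ 5 (mod 9).
    The inverse of 8 mod 9 is 8 (since 8·8 = 64 = 7·9 + 1), so t ≡ 8·5 = 40 ≡ 4 (mod 9).
    Then x = 274 + 476·4 = 2178, valid modulo lcm(476, 9) = 4284: x ≡ 2178 (mod 4284).
Verify against each original: 2178 mod 4 = 2, 2178 mod 7 = 1, 2178 mod 17 = 2, 2178 mod 9 = 0.

x ≡ 2178 (mod 4284).
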